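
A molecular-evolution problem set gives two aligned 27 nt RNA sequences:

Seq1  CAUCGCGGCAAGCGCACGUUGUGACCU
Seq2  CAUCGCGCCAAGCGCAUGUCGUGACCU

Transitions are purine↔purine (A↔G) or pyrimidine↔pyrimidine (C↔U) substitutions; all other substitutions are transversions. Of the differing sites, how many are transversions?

1

The sequences differ at positions 8 (G/C, transversion), 17 (C/U, transition), 20 (U/C, transition).
Of the 3 differences, 2 transitions and 1 transversion, so the answer is 1.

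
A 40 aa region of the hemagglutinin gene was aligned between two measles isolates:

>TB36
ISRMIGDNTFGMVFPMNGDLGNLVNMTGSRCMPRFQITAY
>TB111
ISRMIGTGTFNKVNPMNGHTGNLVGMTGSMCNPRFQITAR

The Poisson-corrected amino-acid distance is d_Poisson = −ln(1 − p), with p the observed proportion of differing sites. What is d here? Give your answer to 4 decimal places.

0.3216

Mismatches occur at site 7 (D↔T), site 8 (N↔G), site 11 (G↔N), site 12 (M↔K), site 14 (F↔N), site 19 (D↔H), site 20 (L↔T), site 25 (N↔G), site 30 (R↔M), site 32 (M↔N), site 40 (Y↔R).
p = 11/40 = 0.275000.
d = −ln(1 − 0.275000) = −ln(0.725000) = 0.3216.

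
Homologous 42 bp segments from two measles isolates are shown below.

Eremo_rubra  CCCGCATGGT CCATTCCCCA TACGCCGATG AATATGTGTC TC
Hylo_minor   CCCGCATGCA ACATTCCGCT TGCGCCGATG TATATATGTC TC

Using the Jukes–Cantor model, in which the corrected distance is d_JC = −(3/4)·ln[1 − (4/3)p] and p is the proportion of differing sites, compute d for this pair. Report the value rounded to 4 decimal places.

0.2197

Differing sites — 9:G/C; 10:T/A; 11:C/A; 18:C/G; 20:A/T; 22:A/G; 31:A/T; 36:G/A.
p = 8/42 = 0.190476.
d = −0.75 · ln(1 − (4/3)·0.190476) = −0.75 · ln(0.746032) = −0.75 · (-0.292987) = 0.2197.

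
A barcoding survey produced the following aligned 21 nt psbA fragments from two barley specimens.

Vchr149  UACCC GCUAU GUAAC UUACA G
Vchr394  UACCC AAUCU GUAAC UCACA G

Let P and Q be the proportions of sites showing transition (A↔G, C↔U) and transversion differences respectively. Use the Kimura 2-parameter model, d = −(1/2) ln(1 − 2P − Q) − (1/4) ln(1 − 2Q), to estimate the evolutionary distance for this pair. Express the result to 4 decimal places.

Mismatches occur at site 6 (G↔A, transition), site 7 (C↔A, transversion), site 9 (A↔C, transversion), site 17 (U↔C, transition).
Of the 4 differences, 2 transitions and 2 transversions over 21 sites: P = 2/21 = 0.095238, Q = 2/21 = 0.095238.
d = −0.5·ln(0.714286) − 0.25·ln(0.809524) = −0.5·(-0.336472) − 0.25·(-0.211309) = 0.2211.

0.2211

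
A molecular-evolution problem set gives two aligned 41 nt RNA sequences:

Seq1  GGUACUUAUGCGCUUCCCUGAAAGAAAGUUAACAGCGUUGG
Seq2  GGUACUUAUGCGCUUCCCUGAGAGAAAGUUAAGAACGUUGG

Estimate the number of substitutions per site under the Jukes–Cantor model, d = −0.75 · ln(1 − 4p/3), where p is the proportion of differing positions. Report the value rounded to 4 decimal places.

The sequences differ at positions 22 (A/G), 33 (C/G), 35 (G/A).
p = 3/41 = 0.073171.
d = −0.75 · ln(1 − (4/3)·0.073171) = −0.75 · ln(0.902439) = −0.75 · (-0.102654) = 0.0770.

0.0770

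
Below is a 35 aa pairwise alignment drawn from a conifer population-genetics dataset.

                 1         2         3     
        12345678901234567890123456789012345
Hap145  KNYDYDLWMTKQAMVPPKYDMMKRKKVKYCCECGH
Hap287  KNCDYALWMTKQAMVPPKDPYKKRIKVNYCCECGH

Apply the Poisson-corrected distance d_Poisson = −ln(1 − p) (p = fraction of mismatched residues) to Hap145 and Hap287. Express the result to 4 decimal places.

0.2595

Mismatches occur at site 3 (Y↔C), site 6 (D↔A), site 19 (Y↔D), site 20 (D↔P), site 21 (M↔Y), site 22 (M↔K), site 25 (K↔I), site 28 (K↔N).
p = 8/35 = 0.228571.
d = −ln(1 − 0.228571) = −ln(0.771429) = 0.2595.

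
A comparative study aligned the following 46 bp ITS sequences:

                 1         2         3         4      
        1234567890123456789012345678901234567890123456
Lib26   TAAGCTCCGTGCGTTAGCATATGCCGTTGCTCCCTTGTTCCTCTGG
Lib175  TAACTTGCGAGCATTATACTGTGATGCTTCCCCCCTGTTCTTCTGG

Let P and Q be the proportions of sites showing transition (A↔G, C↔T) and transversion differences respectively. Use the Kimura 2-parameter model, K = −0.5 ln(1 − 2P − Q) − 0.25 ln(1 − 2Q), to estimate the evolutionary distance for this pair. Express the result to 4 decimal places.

Differing sites — 4:G/C (Tv); 5:C/T (Ti); 7:C/G (Tv); 10:T/A (Tv); 13:G/A (Ti); 17:G/T (Tv); 18:C/A (Tv); 19:A/C (Tv); 21:A/G (Ti); 24:C/A (Tv); 25:C/T (Ti); 27:T/C (Ti); 29:G/T (Tv); 31:T/C (Ti); 35:T/C (Ti); 41:C/T (Ti).
Of the 16 differences, 8 transitions and 8 transversions over 46 sites: P = 8/46 = 0.173913, Q = 8/46 = 0.173913.
d = −0.5·ln(0.478261) − 0.25·ln(0.652174) = −0.5·(-0.737599) − 0.25·(-0.427444) = 0.4757.

0.4757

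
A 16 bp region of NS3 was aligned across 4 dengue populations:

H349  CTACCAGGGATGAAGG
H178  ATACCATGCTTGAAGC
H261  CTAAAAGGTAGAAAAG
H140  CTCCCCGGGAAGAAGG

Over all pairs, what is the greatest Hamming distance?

10

Pairwise Hamming distances:
  H349 vs H178: 5
  H349 vs H261: 6
  H349 vs H140: 3
  H178 vs H261: 10
  H178 vs H140: 8
  H261 vs H140: 8
The largest is 10, between H178 and H261.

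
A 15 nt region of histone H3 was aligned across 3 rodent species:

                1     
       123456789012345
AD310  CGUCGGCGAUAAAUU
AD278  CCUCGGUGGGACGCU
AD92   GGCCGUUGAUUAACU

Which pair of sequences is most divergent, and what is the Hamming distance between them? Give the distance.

Pairwise Hamming distances:
  AD310 vs AD278: 7
  AD310 vs AD92: 6
  AD278 vs AD92: 9
The largest is 9, between AD278 and AD92.

9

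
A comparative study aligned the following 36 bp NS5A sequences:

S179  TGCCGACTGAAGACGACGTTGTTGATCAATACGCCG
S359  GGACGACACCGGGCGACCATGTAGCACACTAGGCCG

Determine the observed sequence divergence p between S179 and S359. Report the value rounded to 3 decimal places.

0.389

Mismatches occur at site 1 (T→G), site 3 (C→A), site 8 (T→A), site 9 (G→C), site 10 (A→C), site 11 (A→G), site 13 (A→G), site 18 (G→C), site 19 (T→A), site 23 (T→A), site 25 (A→C), site 26 (T→A), site 29 (A→C), site 32 (C→G).
There are 14 differences over 36 sites, so p = 14/36 = 0.389.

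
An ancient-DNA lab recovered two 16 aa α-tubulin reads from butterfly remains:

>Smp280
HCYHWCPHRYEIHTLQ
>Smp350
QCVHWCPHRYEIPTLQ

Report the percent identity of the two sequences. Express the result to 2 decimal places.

The sequences differ at positions 1 (H/Q), 3 (Y/V), 13 (H/P).
13 of the 16 sites match, so the percent identity is 13/16 × 100 = 81.25%.

81.25%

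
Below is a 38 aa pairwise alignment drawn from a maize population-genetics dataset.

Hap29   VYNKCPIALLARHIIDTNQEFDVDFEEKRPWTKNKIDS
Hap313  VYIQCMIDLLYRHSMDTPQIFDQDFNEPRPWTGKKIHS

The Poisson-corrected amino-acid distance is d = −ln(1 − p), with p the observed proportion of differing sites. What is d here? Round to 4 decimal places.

Mismatches occur at site 3 (N/I), site 4 (K/Q), site 6 (P/M), site 8 (A/D), site 11 (A/Y), site 14 (I/S), site 15 (I/M), site 18 (N/P), site 20 (E/I), site 23 (V/Q), site 26 (E/N), site 28 (K/P), site 33 (K/G), site 34 (N/K), site 37 (D/H).
p = 15/38 = 0.394737.
d = −ln(1 − 0.394737) = −ln(0.605263) = 0.5021.

0.5021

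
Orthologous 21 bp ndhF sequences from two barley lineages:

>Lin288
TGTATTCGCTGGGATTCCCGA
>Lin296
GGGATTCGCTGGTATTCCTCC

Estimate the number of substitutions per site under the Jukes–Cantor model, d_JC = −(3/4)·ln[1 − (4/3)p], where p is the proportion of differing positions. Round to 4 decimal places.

The sequences differ at positions 1 (T/G), 3 (T/G), 13 (G/T), 19 (C/T), 20 (G/C), 21 (A/C).
p = 6/21 = 0.285714.
d = −0.75 · ln(1 − (4/3)·0.285714) = −0.75 · ln(0.619048) = −0.75 · (-0.479572) = 0.3597.

0.3597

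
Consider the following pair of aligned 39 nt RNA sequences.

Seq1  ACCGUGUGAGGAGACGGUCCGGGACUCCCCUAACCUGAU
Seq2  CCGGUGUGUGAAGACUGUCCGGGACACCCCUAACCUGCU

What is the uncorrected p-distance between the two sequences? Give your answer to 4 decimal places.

0.1795

The sequences differ at positions 1 (A/C), 3 (C/G), 9 (A/U), 11 (G/A), 16 (G/U), 26 (U/A), 38 (A/C).
There are 7 differences over 39 sites, so p = 7/39 = 0.1795.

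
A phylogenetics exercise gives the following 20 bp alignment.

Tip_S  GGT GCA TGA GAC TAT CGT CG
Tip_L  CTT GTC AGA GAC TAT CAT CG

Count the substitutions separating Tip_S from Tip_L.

6

Differing sites — 1:G/C; 2:G/T; 5:C/T; 6:A/C; 7:T/A; 17:G/A.
That gives 6 mismatches out of 20 aligned sites, so the Hamming distance is 6.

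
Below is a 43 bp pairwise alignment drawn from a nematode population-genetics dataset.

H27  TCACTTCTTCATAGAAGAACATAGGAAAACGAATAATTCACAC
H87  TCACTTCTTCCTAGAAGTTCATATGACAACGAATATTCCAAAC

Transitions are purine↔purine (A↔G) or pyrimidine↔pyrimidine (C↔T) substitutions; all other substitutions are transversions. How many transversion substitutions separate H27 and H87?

7

Differing sites — 11:A/C (Tv); 18:A/T (Tv); 19:A/T (Tv); 24:G/T (Tv); 27:A/C (Tv); 36:A/T (Tv); 38:T/C (Ti); 41:C/A (Tv).
Of the 8 differences, 1 transition and 7 transversions, so the answer is 7.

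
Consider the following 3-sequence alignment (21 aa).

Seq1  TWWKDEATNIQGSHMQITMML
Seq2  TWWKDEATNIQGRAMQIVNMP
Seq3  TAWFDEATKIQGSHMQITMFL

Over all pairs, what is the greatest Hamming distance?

Pairwise Hamming distances:
  Seq1 vs Seq2: 5
  Seq1 vs Seq3: 4
  Seq2 vs Seq3: 9
The largest is 9, between Seq2 and Seq3.

9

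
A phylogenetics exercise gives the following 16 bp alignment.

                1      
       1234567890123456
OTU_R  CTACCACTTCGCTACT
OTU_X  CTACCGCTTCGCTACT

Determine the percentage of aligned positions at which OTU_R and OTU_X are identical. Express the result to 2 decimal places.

A single mismatch occurs at site 6 (A↔G).
15 of the 16 sites match, so the percent identity is 15/16 × 100 = 93.75%.

93.75%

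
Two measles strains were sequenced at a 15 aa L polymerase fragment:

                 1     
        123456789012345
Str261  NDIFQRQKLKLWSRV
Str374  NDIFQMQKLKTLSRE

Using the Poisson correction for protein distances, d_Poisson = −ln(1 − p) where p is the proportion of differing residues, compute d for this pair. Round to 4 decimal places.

0.3102

Differing sites — 6:R/M; 11:L/T; 12:W/L; 15:V/E.
p = 4/15 = 0.266667.
d = −ln(1 − 0.266667) = −ln(0.733333) = 0.3102.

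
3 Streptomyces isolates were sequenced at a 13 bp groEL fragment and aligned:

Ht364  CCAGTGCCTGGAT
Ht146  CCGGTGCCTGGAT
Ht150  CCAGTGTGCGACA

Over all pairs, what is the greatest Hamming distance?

7

Pairwise Hamming distances:
  Ht364 vs Ht146: 1
  Ht364 vs Ht150: 6
  Ht146 vs Ht150: 7
The largest is 7, between Ht146 and Ht150.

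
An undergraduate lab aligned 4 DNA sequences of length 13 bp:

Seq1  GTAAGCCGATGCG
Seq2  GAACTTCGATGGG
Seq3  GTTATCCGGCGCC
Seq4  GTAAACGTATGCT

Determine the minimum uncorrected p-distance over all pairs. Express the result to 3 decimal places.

Pairwise Hamming distances:
  Seq1 vs Seq2: 5
  Seq1 vs Seq3: 5
  Seq1 vs Seq4: 4
  Seq2 vs Seq3: 8
  Seq2 vs Seq4: 8
  Seq3 vs Seq4: 7
The smallest is 4 mismatches, between Seq1 and Seq4; p = 4/13 = 0.308.

0.308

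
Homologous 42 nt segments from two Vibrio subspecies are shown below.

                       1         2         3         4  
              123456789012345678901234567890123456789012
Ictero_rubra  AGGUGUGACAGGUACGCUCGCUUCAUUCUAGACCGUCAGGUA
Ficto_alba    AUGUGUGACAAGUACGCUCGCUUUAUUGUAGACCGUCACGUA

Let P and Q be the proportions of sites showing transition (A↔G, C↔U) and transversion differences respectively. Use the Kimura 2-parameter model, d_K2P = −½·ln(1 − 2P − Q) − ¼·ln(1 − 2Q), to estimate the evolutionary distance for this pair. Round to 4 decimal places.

0.1297

Mismatches occur at site 2 (G→U, transversion), site 11 (G→A, transition), site 24 (C→U, transition), site 28 (C→G, transversion), site 39 (G→C, transversion).
Of the 5 differences, 2 transitions and 3 transversions over 42 sites: P = 2/42 = 0.047619, Q = 3/42 = 0.071429.
d = −0.5·ln(0.833333) − 0.25·ln(0.857142) = −0.5·(-0.182322) − 0.25·(-0.154152) = 0.1297.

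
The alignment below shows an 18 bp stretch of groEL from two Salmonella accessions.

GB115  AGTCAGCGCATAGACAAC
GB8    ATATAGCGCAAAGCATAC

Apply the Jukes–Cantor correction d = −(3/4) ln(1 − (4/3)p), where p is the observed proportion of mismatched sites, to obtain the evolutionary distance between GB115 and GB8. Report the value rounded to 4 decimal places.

0.5482

Differing sites — 2:G/T; 3:T/A; 4:C/T; 11:T/A; 14:A/C; 15:C/A; 16:A/T.
p = 7/18 = 0.388889.
d = −0.75 · ln(1 − (4/3)·0.388889) = −0.75 · ln(0.481481) = −0.75 · (-0.730889) = 0.5482.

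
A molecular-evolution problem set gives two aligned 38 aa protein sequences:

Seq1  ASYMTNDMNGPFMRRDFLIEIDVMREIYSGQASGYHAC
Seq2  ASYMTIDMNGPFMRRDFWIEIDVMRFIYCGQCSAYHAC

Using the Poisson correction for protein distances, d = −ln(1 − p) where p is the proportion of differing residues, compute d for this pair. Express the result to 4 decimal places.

0.1719

Differing sites — 6:N/I; 18:L/W; 26:E/F; 29:S/C; 32:A/C; 34:G/A.
p = 6/38 = 0.157895.
d = −ln(1 − 0.157895) = −ln(0.842105) = 0.1719.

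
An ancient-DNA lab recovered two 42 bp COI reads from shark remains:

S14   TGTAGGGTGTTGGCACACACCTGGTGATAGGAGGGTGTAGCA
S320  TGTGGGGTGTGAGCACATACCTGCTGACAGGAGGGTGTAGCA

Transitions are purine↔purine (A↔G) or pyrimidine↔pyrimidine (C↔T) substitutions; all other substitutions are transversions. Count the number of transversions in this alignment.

Mismatches occur at site 4 (A→G, transition), site 11 (T→G, transversion), site 12 (G→A, transition), site 18 (C→T, transition), site 24 (G→C, transversion), site 28 (T→C, transition).
Of the 6 differences, 4 transitions and 2 transversions, so the answer is 2.

2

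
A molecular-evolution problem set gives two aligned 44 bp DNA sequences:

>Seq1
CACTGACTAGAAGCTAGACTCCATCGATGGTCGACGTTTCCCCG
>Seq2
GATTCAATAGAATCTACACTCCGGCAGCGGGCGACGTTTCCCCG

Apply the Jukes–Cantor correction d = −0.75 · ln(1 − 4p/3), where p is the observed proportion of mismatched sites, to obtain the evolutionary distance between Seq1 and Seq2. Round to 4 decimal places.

Differing sites — 1:C/G; 3:C/T; 5:G/C; 7:C/A; 13:G/T; 17:G/C; 23:A/G; 24:T/G; 26:G/A; 27:A/G; 28:T/C; 31:T/G.
p = 12/44 = 0.272727.
d = −0.75 · ln(1 − (4/3)·0.272727) = −0.75 · ln(0.636364) = −0.75 · (-0.451985) = 0.3390.

0.3390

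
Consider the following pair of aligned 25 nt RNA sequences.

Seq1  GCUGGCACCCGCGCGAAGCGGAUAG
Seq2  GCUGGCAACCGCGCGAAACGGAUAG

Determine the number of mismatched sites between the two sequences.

2

The sequences differ at positions 8 (C/A), 18 (G/A).
That gives 2 mismatches out of 25 aligned sites, so the Hamming distance is 2.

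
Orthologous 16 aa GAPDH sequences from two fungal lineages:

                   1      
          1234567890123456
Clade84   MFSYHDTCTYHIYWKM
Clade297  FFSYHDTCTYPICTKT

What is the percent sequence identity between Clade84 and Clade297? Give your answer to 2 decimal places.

68.75%

The sequences differ at positions 1 (M/F), 11 (H/P), 13 (Y/C), 14 (W/T), 16 (M/T).
11 of the 16 sites match, so the percent identity is 11/16 × 100 = 68.75%.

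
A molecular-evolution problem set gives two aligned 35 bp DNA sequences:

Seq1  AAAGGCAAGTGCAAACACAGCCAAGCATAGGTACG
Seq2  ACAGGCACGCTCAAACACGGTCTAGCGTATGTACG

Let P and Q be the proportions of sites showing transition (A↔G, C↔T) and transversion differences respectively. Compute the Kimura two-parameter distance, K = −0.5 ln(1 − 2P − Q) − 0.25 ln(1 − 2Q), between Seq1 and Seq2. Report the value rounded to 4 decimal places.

Mismatches occur at site 2 (A/C, transversion), site 8 (A/C, transversion), site 10 (T/C, transition), site 11 (G/T, transversion), site 19 (A/G, transition), site 21 (C/T, transition), site 23 (A/T, transversion), site 27 (A/G, transition), site 30 (G/T, transversion).
Of the 9 differences, 4 transitions and 5 transversions over 35 sites: P = 4/35 = 0.114286, Q = 5/35 = 0.142857.
d = −0.5·ln(0.628571) − 0.25·ln(0.714286) = −0.5·(-0.464306) − 0.25·(-0.336472) = 0.3163.

0.3163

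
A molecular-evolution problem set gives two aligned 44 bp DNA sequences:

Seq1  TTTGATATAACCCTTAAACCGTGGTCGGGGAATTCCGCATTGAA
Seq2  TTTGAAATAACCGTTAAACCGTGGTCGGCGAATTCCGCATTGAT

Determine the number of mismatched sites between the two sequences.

4

Differing sites — 6:T/A; 13:C/G; 29:G/C; 44:A/T.
That gives 4 mismatches out of 44 aligned sites, so the Hamming distance is 4.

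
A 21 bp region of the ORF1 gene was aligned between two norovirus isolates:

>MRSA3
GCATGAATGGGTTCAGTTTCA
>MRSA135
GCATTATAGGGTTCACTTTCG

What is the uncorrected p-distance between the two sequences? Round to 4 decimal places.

0.2381

Differing sites — 5:G/T; 7:A/T; 8:T/A; 16:G/C; 21:A/G.
There are 5 differences over 21 sites, so p = 5/21 = 0.2381.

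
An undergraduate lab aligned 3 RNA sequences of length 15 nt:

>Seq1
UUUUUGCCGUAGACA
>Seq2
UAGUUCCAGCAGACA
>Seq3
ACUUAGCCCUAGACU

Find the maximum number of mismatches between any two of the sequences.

9

Pairwise Hamming distances:
  Seq1 vs Seq2: 5
  Seq1 vs Seq3: 5
  Seq2 vs Seq3: 9
The largest is 9, between Seq2 and Seq3.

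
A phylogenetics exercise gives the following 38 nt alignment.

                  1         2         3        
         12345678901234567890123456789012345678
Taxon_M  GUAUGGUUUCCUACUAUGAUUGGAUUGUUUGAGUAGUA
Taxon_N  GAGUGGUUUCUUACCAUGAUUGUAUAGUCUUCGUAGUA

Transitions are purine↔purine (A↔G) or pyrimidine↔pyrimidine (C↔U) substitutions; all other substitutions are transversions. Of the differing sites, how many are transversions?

The sequences differ at positions 2 (U/A, transversion), 3 (A/G, transition), 11 (C/U, transition), 15 (U/C, transition), 23 (G/U, transversion), 26 (U/A, transversion), 29 (U/C, transition), 31 (G/U, transversion), 32 (A/C, transversion).
Of the 9 differences, 4 transitions and 5 transversions, so the answer is 5.

5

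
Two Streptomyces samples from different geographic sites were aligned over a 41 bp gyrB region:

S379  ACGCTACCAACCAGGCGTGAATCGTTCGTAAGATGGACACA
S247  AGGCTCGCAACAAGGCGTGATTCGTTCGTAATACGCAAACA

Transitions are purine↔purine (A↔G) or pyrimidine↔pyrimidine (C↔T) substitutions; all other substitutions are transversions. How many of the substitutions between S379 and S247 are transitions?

The sequences differ at positions 2 (C/G, transversion), 6 (A/C, transversion), 7 (C/G, transversion), 12 (C/A, transversion), 21 (A/T, transversion), 32 (G/T, transversion), 34 (T/C, transition), 36 (G/C, transversion), 38 (C/A, transversion).
Of the 9 differences, 1 transition and 8 transversions, so the answer is 1.

1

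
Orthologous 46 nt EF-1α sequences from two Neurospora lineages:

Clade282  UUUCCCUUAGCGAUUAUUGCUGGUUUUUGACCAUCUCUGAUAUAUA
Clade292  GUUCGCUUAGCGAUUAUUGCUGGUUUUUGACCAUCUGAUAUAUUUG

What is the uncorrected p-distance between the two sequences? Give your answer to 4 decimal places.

0.1522

Mismatches occur at site 1 (U↔G), site 5 (C↔G), site 37 (C↔G), site 38 (U↔A), site 39 (G↔U), site 44 (A↔U), site 46 (A↔G).
There are 7 differences over 46 sites, so p = 7/46 = 0.1522.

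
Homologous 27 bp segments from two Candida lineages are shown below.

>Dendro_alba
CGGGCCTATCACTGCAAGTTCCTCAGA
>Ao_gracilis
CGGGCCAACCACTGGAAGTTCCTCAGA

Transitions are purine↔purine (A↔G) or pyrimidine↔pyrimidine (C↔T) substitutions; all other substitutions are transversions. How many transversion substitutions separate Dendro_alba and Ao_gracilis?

2

Mismatches occur at site 7 (T/A, transversion), site 9 (T/C, transition), site 15 (C/G, transversion).
Of the 3 differences, 1 transition and 2 transversions, so the answer is 2.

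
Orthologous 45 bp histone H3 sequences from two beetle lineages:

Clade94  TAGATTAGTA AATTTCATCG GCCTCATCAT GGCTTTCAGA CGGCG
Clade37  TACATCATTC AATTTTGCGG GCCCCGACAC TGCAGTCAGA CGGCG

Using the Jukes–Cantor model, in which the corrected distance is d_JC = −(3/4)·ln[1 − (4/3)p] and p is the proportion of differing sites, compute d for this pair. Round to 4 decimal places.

0.4408

Mismatches occur at site 3 (G/C), site 6 (T/C), site 8 (G/T), site 10 (A/C), site 16 (C/T), site 17 (A/G), site 18 (T/C), site 19 (C/G), site 24 (T/C), site 26 (A/G), site 27 (T/A), site 30 (T/C), site 31 (G/T), site 34 (T/A), site 35 (T/G).
p = 15/45 = 0.333333.
d = −0.75 · ln(1 − (4/3)·0.333333) = −0.75 · ln(0.555556) = −0.75 · (-0.587786) = 0.4408.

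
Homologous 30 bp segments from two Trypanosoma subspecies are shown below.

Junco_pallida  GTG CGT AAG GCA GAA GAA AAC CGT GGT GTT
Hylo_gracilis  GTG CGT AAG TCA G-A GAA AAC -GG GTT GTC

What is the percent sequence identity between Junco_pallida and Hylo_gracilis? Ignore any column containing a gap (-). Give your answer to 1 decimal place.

Excluding the 2 gap columns leaves 28 comparable sites.
The sequences differ at positions 10 (G/T), 24 (T/G), 26 (G/T), 30 (T/C).
24 of the 28 comparable sites match, so the percent identity is 24/28 × 100 = 85.7%.

85.7%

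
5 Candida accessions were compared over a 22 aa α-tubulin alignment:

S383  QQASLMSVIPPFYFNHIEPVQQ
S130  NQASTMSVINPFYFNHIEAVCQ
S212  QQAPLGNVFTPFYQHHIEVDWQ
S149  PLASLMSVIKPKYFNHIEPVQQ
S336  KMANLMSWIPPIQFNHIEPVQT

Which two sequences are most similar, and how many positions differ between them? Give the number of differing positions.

4

Pairwise Hamming distances:
  S383 vs S130: 5
  S383 vs S212: 10
  S383 vs S149: 4
  S383 vs S336: 7
  S130 vs S212: 12
  S130 vs S149: 7
  S130 vs S336: 11
  S212 vs S149: 13
  S212 vs S336: 16
  S149 vs S336: 8
The smallest is 4, between S383 and S149.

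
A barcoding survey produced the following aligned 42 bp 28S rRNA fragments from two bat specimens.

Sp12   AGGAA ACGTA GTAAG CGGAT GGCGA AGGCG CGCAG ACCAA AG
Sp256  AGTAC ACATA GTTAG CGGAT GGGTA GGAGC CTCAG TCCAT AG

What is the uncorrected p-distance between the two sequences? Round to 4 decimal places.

The sequences differ at positions 3 (G/T), 5 (A/C), 8 (G/A), 13 (A/T), 23 (C/G), 24 (G/T), 26 (A/G), 28 (G/A), 29 (C/G), 30 (G/C), 32 (G/T), 36 (A/T), 40 (A/T).
There are 13 differences over 42 sites, so p = 13/42 = 0.3095.

0.3095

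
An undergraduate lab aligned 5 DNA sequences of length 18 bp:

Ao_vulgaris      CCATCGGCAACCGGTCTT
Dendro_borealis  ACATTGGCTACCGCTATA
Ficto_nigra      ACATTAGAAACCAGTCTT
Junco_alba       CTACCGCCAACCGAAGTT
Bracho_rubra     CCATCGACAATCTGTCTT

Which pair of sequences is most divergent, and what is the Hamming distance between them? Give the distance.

Pairwise Hamming distances:
  Ao_vulgaris vs Dendro_borealis: 6
  Ao_vulgaris vs Ficto_nigra: 5
  Ao_vulgaris vs Junco_alba: 6
  Ao_vulgaris vs Bracho_rubra: 3
  Dendro_borealis vs Ficto_nigra: 7
  Dendro_borealis vs Junco_alba: 10
  Dendro_borealis vs Bracho_rubra: 9
  Ficto_nigra vs Junco_alba: 11
  Ficto_nigra vs Bracho_rubra: 7
  Junco_alba vs Bracho_rubra: 8
The largest is 11, between Ficto_nigra and Junco_alba.

11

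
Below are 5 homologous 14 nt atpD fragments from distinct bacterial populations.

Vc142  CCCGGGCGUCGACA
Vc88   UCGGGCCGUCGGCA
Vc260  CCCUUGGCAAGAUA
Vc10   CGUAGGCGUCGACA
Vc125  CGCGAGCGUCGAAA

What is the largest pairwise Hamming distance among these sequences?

Pairwise Hamming distances:
  Vc142 vs Vc88: 4
  Vc142 vs Vc260: 7
  Vc142 vs Vc10: 3
  Vc142 vs Vc125: 3
  Vc88 vs Vc260: 11
  Vc88 vs Vc10: 6
  Vc88 vs Vc125: 7
  Vc260 vs Vc10: 9
  Vc260 vs Vc125: 8
  Vc10 vs Vc125: 4
The largest is 11, between Vc88 and Vc260.

11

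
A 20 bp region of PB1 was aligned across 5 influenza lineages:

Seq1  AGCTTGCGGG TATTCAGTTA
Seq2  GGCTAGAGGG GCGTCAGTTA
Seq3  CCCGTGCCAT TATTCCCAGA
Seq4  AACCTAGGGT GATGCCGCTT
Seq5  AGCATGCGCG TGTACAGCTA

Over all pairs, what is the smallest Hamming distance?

Pairwise Hamming distances:
  Seq1 vs Seq2: 6
  Seq1 vs Seq3: 10
  Seq1 vs Seq4: 10
  Seq1 vs Seq5: 5
  Seq2 vs Seq3: 15
  Seq2 vs Seq4: 13
  Seq2 vs Seq5: 10
  Seq3 vs Seq4: 13
  Seq3 vs Seq5: 12
  Seq4 vs Seq5: 11
The smallest is 5, between Seq1 and Seq5.

5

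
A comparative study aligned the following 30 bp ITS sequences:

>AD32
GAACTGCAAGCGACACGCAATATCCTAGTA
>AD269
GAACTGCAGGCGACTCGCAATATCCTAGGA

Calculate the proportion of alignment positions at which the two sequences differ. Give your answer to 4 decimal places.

0.1000

Mismatches occur at site 9 (A↔G), site 15 (A↔T), site 29 (T↔G).
There are 3 differences over 30 sites, so p = 3/30 = 0.1000.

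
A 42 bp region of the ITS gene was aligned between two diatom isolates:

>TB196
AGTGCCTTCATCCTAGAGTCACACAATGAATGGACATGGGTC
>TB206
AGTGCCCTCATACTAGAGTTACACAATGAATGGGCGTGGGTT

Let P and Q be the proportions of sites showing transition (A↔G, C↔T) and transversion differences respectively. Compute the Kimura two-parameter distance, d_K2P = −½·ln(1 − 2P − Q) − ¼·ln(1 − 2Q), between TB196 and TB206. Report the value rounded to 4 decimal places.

0.1640

Differing sites — 7:T/C (Ti); 12:C/A (Tv); 20:C/T (Ti); 34:A/G (Ti); 36:A/G (Ti); 42:C/T (Ti).
Of the 6 differences, 5 transitions and 1 transversion over 42 sites: P = 5/42 = 0.119048, Q = 1/42 = 0.023810.
d = −0.5·ln(0.738094) − 0.25·ln(0.952380) = −0.5·(-0.303684) − 0.25·(-0.048791) = 0.1640.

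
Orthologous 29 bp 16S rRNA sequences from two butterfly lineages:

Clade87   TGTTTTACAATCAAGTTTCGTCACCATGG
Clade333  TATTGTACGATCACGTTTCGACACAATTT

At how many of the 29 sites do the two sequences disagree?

Mismatches occur at site 2 (G→A), site 5 (T→G), site 9 (A→G), site 14 (A→C), site 21 (T→A), site 25 (C→A), site 28 (G→T), site 29 (G→T).
That gives 8 mismatches out of 29 aligned sites, so the Hamming distance is 8.

8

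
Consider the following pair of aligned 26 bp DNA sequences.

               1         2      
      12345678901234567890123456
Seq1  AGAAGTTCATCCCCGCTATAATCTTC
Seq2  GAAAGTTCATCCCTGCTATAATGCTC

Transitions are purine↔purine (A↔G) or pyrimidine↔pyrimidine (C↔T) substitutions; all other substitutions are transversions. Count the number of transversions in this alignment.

1

Mismatches occur at site 1 (A↔G, transition), site 2 (G↔A, transition), site 14 (C↔T, transition), site 23 (C↔G, transversion), site 24 (T↔C, transition).
Of the 5 differences, 4 transitions and 1 transversion, so the answer is 1.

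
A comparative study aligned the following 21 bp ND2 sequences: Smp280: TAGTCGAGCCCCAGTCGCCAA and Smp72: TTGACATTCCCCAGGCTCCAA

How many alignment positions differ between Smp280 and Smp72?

7

Differing sites — 2:A/T; 4:T/A; 6:G/A; 7:A/T; 8:G/T; 15:T/G; 17:G/T.
That gives 7 mismatches out of 21 aligned sites, so the Hamming distance is 7.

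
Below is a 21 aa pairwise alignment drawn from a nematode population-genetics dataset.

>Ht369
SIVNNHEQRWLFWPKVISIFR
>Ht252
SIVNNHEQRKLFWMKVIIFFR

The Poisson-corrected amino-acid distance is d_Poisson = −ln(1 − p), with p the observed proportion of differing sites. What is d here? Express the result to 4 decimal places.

The sequences differ at positions 10 (W/K), 14 (P/M), 18 (S/I), 19 (I/F).
p = 4/21 = 0.190476.
d = −ln(1 − 0.190476) = −ln(0.809524) = 0.2113.

0.2113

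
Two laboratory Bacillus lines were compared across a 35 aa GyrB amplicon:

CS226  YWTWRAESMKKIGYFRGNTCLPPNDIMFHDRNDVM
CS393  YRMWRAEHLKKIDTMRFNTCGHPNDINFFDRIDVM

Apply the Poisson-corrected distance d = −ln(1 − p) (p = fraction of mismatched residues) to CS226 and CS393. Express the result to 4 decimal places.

0.4643

Mismatches occur at site 2 (W/R), site 3 (T/M), site 8 (S/H), site 9 (M/L), site 13 (G/D), site 14 (Y/T), site 15 (F/M), site 17 (G/F), site 21 (L/G), site 22 (P/H), site 27 (M/N), site 29 (H/F), site 32 (N/I).
p = 13/35 = 0.371429.
d = −ln(1 − 0.371429) = −ln(0.628571) = 0.4643.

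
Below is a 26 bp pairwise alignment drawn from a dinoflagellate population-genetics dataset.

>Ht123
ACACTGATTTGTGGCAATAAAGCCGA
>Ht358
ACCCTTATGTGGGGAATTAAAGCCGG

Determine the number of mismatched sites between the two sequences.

7

The sequences differ at positions 3 (A/C), 6 (G/T), 9 (T/G), 12 (T/G), 15 (C/A), 17 (A/T), 26 (A/G).
That gives 7 mismatches out of 26 aligned sites, so the Hamming distance is 7.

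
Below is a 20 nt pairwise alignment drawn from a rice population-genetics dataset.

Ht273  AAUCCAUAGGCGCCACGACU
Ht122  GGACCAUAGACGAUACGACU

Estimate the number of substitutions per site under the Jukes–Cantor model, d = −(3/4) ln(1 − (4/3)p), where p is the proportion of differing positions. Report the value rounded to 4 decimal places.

Mismatches occur at site 1 (A→G), site 2 (A→G), site 3 (U→A), site 10 (G→A), site 13 (C→A), site 14 (C→U).
p = 6/20 = 0.300000.
d = −0.75 · ln(1 − (4/3)·0.300000) = −0.75 · ln(0.600000) = −0.75 · (-0.510826) = 0.3831.

0.3831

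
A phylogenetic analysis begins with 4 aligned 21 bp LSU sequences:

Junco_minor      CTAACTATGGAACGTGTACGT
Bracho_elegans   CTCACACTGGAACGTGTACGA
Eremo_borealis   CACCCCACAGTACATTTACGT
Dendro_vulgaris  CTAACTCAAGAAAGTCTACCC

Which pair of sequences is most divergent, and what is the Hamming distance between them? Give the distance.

Pairwise Hamming distances:
  Junco_minor vs Bracho_elegans: 4
  Junco_minor vs Eremo_borealis: 9
  Junco_minor vs Dendro_vulgaris: 7
  Bracho_elegans vs Eremo_borealis: 10
  Bracho_elegans vs Dendro_vulgaris: 8
  Eremo_borealis vs Dendro_vulgaris: 12
The largest is 12, between Eremo_borealis and Dendro_vulgaris.

12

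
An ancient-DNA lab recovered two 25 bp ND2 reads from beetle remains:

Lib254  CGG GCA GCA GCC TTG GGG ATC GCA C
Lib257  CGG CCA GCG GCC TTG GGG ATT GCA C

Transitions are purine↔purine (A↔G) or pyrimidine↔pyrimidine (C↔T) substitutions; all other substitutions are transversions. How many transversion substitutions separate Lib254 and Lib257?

The sequences differ at positions 4 (G/C, transversion), 9 (A/G, transition), 21 (C/T, transition).
Of the 3 differences, 2 transitions and 1 transversion, so the answer is 1.

1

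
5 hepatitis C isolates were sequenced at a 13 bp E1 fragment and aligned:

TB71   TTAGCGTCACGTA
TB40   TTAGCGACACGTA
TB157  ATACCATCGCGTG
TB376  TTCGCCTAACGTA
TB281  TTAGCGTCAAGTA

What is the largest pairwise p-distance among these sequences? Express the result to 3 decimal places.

Pairwise Hamming distances:
  TB71 vs TB40: 1
  TB71 vs TB157: 5
  TB71 vs TB376: 3
  TB71 vs TB281: 1
  TB40 vs TB157: 6
  TB40 vs TB376: 4
  TB40 vs TB281: 2
  TB157 vs TB376: 7
  TB157 vs TB281: 6
  TB376 vs TB281: 4
The largest is 7 mismatches, between TB157 and TB376; p = 7/13 = 0.538.

0.538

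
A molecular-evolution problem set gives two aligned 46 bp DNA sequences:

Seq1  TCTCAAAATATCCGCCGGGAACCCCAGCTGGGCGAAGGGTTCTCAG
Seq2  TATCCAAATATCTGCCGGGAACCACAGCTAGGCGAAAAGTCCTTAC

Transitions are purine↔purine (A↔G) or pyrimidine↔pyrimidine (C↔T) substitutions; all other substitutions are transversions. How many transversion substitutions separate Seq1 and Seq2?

4

The sequences differ at positions 2 (C/A, transversion), 5 (A/C, transversion), 13 (C/T, transition), 24 (C/A, transversion), 30 (G/A, transition), 37 (G/A, transition), 38 (G/A, transition), 41 (T/C, transition), 44 (C/T, transition), 46 (G/C, transversion).
Of the 10 differences, 6 transitions and 4 transversions, so the answer is 4.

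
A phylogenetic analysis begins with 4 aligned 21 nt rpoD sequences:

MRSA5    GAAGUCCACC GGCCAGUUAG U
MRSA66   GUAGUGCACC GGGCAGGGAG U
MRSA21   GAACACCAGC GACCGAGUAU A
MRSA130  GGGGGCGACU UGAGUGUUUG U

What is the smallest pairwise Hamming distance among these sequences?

5

Pairwise Hamming distances:
  MRSA5 vs MRSA66: 5
  MRSA5 vs MRSA21: 9
  MRSA5 vs MRSA130: 10
  MRSA66 vs MRSA21: 12
  MRSA66 vs MRSA130: 13
  MRSA21 vs MRSA130: 17
The smallest is 5, between MRSA5 and MRSA66.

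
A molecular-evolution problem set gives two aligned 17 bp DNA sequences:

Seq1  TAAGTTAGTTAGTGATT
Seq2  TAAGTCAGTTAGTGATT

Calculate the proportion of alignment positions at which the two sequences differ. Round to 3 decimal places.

0.059

Differing sites — 6:T/C.
There are 1 differences over 17 sites, so p = 1/17 = 0.059.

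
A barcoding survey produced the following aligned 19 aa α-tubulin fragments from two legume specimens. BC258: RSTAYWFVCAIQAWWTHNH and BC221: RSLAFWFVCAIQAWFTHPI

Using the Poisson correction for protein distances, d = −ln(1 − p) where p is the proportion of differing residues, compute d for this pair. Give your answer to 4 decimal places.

0.3054

Mismatches occur at site 3 (T→L), site 5 (Y→F), site 15 (W→F), site 18 (N→P), site 19 (H→I).
p = 5/19 = 0.263158.
d = −ln(1 − 0.263158) = −ln(0.736842) = 0.3054.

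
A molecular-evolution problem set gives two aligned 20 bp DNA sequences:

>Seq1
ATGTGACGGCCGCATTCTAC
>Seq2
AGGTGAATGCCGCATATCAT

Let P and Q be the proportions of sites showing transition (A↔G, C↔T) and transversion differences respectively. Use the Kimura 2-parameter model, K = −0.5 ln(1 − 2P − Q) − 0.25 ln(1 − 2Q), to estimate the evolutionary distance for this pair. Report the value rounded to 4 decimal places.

0.4743

The sequences differ at positions 2 (T/G, transversion), 7 (C/A, transversion), 8 (G/T, transversion), 16 (T/A, transversion), 17 (C/T, transition), 18 (T/C, transition), 20 (C/T, transition).
Of the 7 differences, 3 transitions and 4 transversions over 20 sites: P = 3/20 = 0.150000, Q = 4/20 = 0.200000.
d = −0.5·ln(0.500000) − 0.25·ln(0.600000) = −0.5·(-0.693147) − 0.25·(-0.510826) = 0.4743.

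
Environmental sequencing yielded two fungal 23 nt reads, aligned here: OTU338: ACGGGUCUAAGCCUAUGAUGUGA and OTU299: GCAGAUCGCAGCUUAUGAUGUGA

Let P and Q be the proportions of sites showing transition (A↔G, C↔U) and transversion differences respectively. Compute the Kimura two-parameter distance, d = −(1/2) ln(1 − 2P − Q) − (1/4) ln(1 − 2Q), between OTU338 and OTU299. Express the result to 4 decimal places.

0.3330

The sequences differ at positions 1 (A/G, transition), 3 (G/A, transition), 5 (G/A, transition), 8 (U/G, transversion), 9 (A/C, transversion), 13 (C/U, transition).
Of the 6 differences, 4 transitions and 2 transversions over 23 sites: P = 4/23 = 0.173913, Q = 2/23 = 0.086957.
d = −0.5·ln(0.565217) − 0.25·ln(0.826086) = −0.5·(-0.570546) − 0.25·(-0.191056) = 0.3330.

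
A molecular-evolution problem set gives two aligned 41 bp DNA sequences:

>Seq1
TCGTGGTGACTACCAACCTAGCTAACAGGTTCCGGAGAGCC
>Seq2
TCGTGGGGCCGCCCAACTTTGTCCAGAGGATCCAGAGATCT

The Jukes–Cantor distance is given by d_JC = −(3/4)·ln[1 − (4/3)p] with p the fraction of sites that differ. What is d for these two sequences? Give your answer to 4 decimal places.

Mismatches occur at site 7 (T→G), site 9 (A→C), site 11 (T→G), site 12 (A→C), site 18 (C→T), site 20 (A→T), site 22 (C→T), site 23 (T→C), site 24 (A→C), site 26 (C→G), site 30 (T→A), site 34 (G→A), site 39 (G→T), site 41 (C→T).
p = 14/41 = 0.341463.
d = −0.75 · ln(1 − (4/3)·0.341463) = −0.75 · ln(0.544716) = −0.75 · (-0.607491) = 0.4556.

0.4556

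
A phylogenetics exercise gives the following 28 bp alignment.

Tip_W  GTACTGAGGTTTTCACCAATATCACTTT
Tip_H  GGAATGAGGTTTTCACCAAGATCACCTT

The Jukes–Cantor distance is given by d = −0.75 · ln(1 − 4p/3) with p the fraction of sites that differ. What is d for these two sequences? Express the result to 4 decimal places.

0.1585

The sequences differ at positions 2 (T/G), 4 (C/A), 20 (T/G), 26 (T/C).
p = 4/28 = 0.142857.
d = −0.75 · ln(1 − (4/3)·0.142857) = −0.75 · ln(0.809524) = −0.75 · (-0.211309) = 0.1585.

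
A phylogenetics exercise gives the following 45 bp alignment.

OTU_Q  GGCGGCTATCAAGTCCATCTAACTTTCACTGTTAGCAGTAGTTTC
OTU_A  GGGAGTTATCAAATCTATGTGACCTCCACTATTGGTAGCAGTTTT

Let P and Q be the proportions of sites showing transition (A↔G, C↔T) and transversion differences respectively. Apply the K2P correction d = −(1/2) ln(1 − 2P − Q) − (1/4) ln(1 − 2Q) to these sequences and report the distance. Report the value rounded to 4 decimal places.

The sequences differ at positions 3 (C/G, transversion), 4 (G/A, transition), 6 (C/T, transition), 13 (G/A, transition), 16 (C/T, transition), 19 (C/G, transversion), 21 (A/G, transition), 24 (T/C, transition), 26 (T/C, transition), 31 (G/A, transition), 34 (A/G, transition), 36 (C/T, transition), 39 (T/C, transition), 45 (C/T, transition).
Of the 14 differences, 12 transitions and 2 transversions over 45 sites: P = 12/45 = 0.266667, Q = 2/45 = 0.044444.
d = −0.5·ln(0.422222) − 0.25·ln(0.911112) = −0.5·(-0.862224) − 0.25·(-0.093089) = 0.4544.

0.4544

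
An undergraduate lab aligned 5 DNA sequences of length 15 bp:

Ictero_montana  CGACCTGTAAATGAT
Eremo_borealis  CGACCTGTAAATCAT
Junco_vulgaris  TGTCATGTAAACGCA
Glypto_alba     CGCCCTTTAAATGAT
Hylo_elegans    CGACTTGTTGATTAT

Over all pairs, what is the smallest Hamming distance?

1

Pairwise Hamming distances:
  Ictero_montana vs Eremo_borealis: 1
  Ictero_montana vs Junco_vulgaris: 6
  Ictero_montana vs Glypto_alba: 2
  Ictero_montana vs Hylo_elegans: 4
  Eremo_borealis vs Junco_vulgaris: 7
  Eremo_borealis vs Glypto_alba: 3
  Eremo_borealis vs Hylo_elegans: 4
  Junco_vulgaris vs Glypto_alba: 7
  Junco_vulgaris vs Hylo_elegans: 9
  Glypto_alba vs Hylo_elegans: 6
The smallest is 1, between Ictero_montana and Eremo_borealis.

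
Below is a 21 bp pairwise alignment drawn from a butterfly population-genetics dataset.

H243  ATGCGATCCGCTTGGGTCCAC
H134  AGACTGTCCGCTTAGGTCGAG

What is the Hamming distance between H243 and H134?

The sequences differ at positions 2 (T/G), 3 (G/A), 5 (G/T), 6 (A/G), 14 (G/A), 19 (C/G), 21 (C/G).
That gives 7 mismatches out of 21 aligned sites, so the Hamming distance is 7.

7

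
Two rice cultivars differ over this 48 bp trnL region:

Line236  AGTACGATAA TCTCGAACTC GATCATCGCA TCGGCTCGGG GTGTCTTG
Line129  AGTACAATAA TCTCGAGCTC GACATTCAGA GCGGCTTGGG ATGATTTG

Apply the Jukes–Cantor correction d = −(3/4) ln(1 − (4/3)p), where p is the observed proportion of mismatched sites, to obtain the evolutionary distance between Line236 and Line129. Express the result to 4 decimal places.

Differing sites — 6:G/A; 17:A/G; 23:T/C; 24:C/A; 25:A/T; 28:G/A; 29:C/G; 31:T/G; 37:C/T; 41:G/A; 44:T/A; 45:C/T.
p = 12/48 = 0.250000.
d = −0.75 · ln(1 − (4/3)·0.250000) = −0.75 · ln(0.666667) = −0.75 · (-0.405465) = 0.3041.

0.3041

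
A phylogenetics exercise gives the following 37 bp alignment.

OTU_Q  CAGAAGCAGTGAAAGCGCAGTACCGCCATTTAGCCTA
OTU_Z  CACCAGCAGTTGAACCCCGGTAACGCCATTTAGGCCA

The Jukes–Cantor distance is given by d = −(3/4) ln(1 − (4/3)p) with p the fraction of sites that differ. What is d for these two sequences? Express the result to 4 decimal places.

Differing sites — 3:G/C; 4:A/C; 11:G/T; 12:A/G; 15:G/C; 17:G/C; 19:A/G; 23:C/A; 34:C/G; 36:T/C.
p = 10/37 = 0.270270.
d = −0.75 · ln(1 − (4/3)·0.270270) = −0.75 · ln(0.639640) = −0.75 · (-0.446850) = 0.3351.

0.3351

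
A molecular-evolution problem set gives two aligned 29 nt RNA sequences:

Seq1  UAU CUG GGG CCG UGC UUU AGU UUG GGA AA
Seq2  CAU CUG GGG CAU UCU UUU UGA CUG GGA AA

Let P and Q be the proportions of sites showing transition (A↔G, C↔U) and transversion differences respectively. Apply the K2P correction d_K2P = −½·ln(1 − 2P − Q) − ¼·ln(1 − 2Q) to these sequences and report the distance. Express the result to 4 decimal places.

Mismatches occur at site 1 (U/C, transition), site 11 (C/A, transversion), site 12 (G/U, transversion), site 14 (G/C, transversion), site 15 (C/U, transition), site 19 (A/U, transversion), site 21 (U/A, transversion), site 22 (U/C, transition).
Of the 8 differences, 3 transitions and 5 transversions over 29 sites: P = 3/29 = 0.103448, Q = 5/29 = 0.172414.
d = −0.5·ln(0.620690) − 0.25·ln(0.655172) = −0.5·(-0.476924) − 0.25·(-0.422857) = 0.3442.

0.3442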